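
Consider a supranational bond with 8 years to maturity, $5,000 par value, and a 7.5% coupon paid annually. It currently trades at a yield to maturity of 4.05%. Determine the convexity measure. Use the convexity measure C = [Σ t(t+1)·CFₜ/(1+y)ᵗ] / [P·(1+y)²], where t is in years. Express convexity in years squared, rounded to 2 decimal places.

49.85

With y = 0.0405:
  t   CF        PV=CF/(1+0.0405)^t    t·PV        t(t+1)·PV
  1       375.00       360.4037       360.4037         720.8073
  2       375.00       346.3754       692.7509       2,078.2527
  3       375.00       332.8933       998.6798       3,994.7192
  4       375.00       319.9359     1,279.7435       6,398.7173
  5       375.00       307.4828     1,537.4141       9,224.4844
  6       375.00       295.5145     1,773.0869      12,411.6080
  7       375.00       284.0120     1,988.0839      15,904.6715
  8     5,375.00     3,912.3869    31,299.0949     281,691.8543
  Σ                  6,159.0044    39,929.2576     332,425.1147
P = 6,159.0044.
Convexity = Σ t(t+1)·PV / [P·(1+y)²] = 332,425.1147 / (6,159.0044 × 1.082640) = 49.85390.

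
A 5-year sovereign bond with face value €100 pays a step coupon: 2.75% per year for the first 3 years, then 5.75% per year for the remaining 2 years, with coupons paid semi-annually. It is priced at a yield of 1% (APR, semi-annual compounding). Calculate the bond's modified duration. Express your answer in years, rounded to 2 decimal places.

4.67 years

Periodic yield y = 0.005. First find Macaulay duration:
  t   CF        PV=CF/(1+0.005)^t    t·PV
  1        1.375         1.3682         1.3682
  2        1.375         1.3614         2.7227
  3        1.375         1.3546         4.0637
  4        1.375         1.3478         5.3914
  5        1.375         1.3411         6.7057
  6        1.375         1.3345         8.0068
  7        2.875         2.7764        19.4345
  8        2.875         2.7625        22.1004
  9        2.875         2.7488        24.7392
  10     102.875        97.8699       978.6992
  Σ                    114.2652     1,073.2317
P = 114.2652; Macaulay duration = 1,073.2317 / 114.2652 = 9.39247 half-year periods = 4.69623 years.
Modified duration = D_Mac / (1 + y) = 4.69623 / 1.005 = 4.67287 years.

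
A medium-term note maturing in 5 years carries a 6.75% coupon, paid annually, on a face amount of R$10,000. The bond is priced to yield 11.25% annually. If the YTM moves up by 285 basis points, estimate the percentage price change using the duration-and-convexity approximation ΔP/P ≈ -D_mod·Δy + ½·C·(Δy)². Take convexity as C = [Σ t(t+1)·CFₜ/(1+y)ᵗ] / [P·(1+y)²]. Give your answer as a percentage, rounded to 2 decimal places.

With y = 0.1125:
  t   CF        PV=CF/(1+0.1125)^t    t·PV        t(t+1)·PV
  1       675.00       606.7416       606.7416       1,213.4831
  2       675.00       545.3857     1,090.7714       3,272.3141
  3       675.00       490.2343     1,470.7030       5,882.8119
  4       675.00       440.6601     1,762.6403       8,813.2013
  5    10,675.00     6,264.2313    31,321.1565     187,926.9391
  Σ                  8,347.2529    36,252.0127     207,108.7495
P = 8,347.2529; D_Mac = 4.34299 yrs; D_mod = 3.90381 yrs; C = 20.04725.
Duration effect: -3.90381 × (+0.0285) = -0.111259
Convexity effect: 0.5 × 20.04725 × (0.0285)² = +0.0081417
ΔP/P ≈ -0.111259 + 0.0081417 = -0.103117 = -10.3117%.

-10.31%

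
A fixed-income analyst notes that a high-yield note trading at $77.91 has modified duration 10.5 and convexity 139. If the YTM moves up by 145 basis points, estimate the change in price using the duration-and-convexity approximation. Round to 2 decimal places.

-$10.72

Duration effect: -D_mod·Δy = -10.5 × (+0.0145) = -0.152250
Convexity effect: ½·C·(Δy)² = 0.5 × 139 × (0.0145)² = +0.014612375
ΔP/P ≈ -0.152250 + 0.014612375 = -0.137637625
ΔP ≈ 77.91 × (-0.137637625) = -10.72334736375.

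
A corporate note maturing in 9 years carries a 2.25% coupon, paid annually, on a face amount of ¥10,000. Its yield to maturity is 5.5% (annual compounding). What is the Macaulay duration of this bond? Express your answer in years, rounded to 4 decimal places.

8.1198 years

Periodic yield y = 0.055. Discount each cash flow and weight by its year:
  t   CF        PV=CF/(1+0.055)^t    t·PV
  1       225.00       213.2701       213.2701
  2       225.00       202.1518       404.3036
  3       225.00       191.6131       574.8392
  4       225.00       181.6238       726.4951
  5       225.00       172.1552       860.7761
  6       225.00       163.1803       979.0819
  7       225.00       154.6733     1,082.7130
  8       225.00       146.6097     1,172.8780
  9    10,225.00     6,315.2592    56,837.3328
  Σ                  7,740.5365    62,851.6898
Price P = Σ PV = 7,740.5365.
Macaulay duration = Σ(t·PV) / P = 62,851.6898 / 7,740.5365 = 8.11981 years.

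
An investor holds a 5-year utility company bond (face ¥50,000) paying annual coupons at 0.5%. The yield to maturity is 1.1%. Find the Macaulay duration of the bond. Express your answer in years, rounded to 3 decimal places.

4.950 years

Periodic yield y = 0.011. Discount each cash flow and weight by its year:
  t   CF        PV=CF/(1+0.011)^t    t·PV
  1       250.00       247.2799       247.2799
  2       250.00       244.5894       489.1789
  3       250.00       241.9282       725.7847
  4       250.00       239.2960       957.1839
  5    50,250.00    47,575.1634   237,875.8168
  Σ                 48,548.2569   240,295.2441
Price P = Σ PV = 48,548.2569.
Macaulay duration = Σ(t·PV) / P = 240,295.2441 / 48,548.2569 = 4.94962 years.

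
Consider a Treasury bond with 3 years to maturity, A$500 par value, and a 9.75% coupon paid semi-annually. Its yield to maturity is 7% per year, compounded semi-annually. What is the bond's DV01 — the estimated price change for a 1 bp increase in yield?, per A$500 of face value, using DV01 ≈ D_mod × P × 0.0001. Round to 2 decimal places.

Periodic yield y = 0.035.
  t   CF        PV=CF/(1+0.035)^t    t·PV
  1       24.375        23.5507        23.5507
  2       24.375        22.7543        45.5086
  3       24.375        21.9849        65.9546
  4       24.375        21.2414        84.9656
  5       24.375        20.5231       102.6155
  6      524.375       426.5794     2,559.4764
  Σ                    536.6338     2,882.0714
P = 536.6338; D_Mac = 5.37065 half-year periods = 2.68532 yrs; D_mod = 2.59452 yrs.
DV01 ≈ 2.59452 × 536.6338 × 0.0001 = 0.139231.

A$0.14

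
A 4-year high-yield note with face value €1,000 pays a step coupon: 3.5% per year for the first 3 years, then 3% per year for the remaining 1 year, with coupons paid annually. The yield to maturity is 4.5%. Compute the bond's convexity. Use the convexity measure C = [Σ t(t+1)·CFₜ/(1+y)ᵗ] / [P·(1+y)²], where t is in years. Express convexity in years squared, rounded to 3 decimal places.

With y = 0.045:
  t   CF        PV=CF/(1+0.045)^t    t·PV        t(t+1)·PV
  1        35.00        33.4928        33.4928          66.9856
  2        35.00        32.0505        64.1011         192.3033
  3        35.00        30.6704        92.0111         368.0446
  4     1,030.00       863.7182     3,454.8727      17,274.3637
  Σ                    959.9319     3,644.4778      17,901.6972
P = 959.9319.
Convexity = Σ t(t+1)·PV / [P·(1+y)²] = 17,901.6972 / (959.9319 × 1.092025) = 17.07738.

17.077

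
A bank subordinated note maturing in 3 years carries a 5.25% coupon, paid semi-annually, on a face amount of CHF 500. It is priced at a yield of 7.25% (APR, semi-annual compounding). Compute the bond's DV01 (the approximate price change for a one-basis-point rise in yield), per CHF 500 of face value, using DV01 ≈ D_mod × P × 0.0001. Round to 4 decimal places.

Periodic yield y = 0.03625.
  t   CF        PV=CF/(1+0.03625)^t    t·PV
  1       13.125        12.6659        12.6659
  2       13.125        12.2228        24.4456
  3       13.125        11.7952        35.3856
  4       13.125        11.3826        45.5304
  5       13.125        10.9844        54.9220
  6      513.125       414.4154     2,486.4926
  Σ                    473.4663     2,659.4420
P = 473.4663; D_Mac = 5.61696 half-year periods = 2.80848 yrs; D_mod = 2.71023 yrs.
DV01 ≈ 2.71023 × 473.4663 × 0.0001 = 0.128320.

CHF 0.1283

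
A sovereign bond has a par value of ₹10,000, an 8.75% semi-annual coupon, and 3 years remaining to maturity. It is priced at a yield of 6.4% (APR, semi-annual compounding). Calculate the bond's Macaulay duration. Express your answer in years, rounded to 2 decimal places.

Periodic yield y = 0.032. Discount each cash flow and weight by its period:
  t   CF        PV=CF/(1+0.032)^t    t·PV
  1       437.50       423.9341       423.9341
  2       437.50       410.7889       821.5777
  3       437.50       398.0512     1,194.1537
  4       437.50       385.7086     1,542.8342
  5       437.50       373.7486     1,868.7430
  6    10,437.50     8,640.0908    51,840.5446
  Σ                 10,632.3221    57,691.7873
Price P = Σ PV = 10,632.3221.
Macaulay duration = Σ(t·PV) / P = 57,691.7873 / 10,632.3221 = 5.42608 half-year periods.
In years: 5.42608 / 2 = 2.71304 years.

2.71 years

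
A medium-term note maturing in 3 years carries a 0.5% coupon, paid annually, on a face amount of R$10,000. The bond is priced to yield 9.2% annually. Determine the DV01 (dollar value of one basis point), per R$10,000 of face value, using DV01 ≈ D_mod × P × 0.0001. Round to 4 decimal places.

Periodic yield y = 0.092.
  t   CF        PV=CF/(1+0.092)^t    t·PV
  1        50.00        45.7875        45.7875
  2        50.00        41.9300        83.8600
  3    10,050.00     7,717.8822    23,153.6467
  Σ                  7,805.5998    23,283.2942
P = 7,805.5998; D_Mac = 2.98290 yrs; D_mod = 2.73159 yrs.
DV01 ≈ 2.73159 × 7,805.5998 × 0.0001 = 2.132170.

R$2.1322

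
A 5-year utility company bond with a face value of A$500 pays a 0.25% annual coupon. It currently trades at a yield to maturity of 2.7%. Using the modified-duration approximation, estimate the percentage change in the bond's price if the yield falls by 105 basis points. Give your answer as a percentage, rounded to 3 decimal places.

Periodic yield y = 0.027. Modified duration first:
  t   CF        PV=CF/(1+0.027)^t    t·PV
  1         1.25         1.2171         1.2171
  2         1.25         1.1851         2.3703
  3         1.25         1.1540         3.4619
  4         1.25         1.1236         4.4946
  5       501.25       438.7349     2,193.6744
  Σ                    443.4148     2,205.2184
P = 443.4148; D_Mac = 4.97326 yrs; D_mod = 4.97326/(1+0.027) = 4.84252 yrs.
ΔP/P ≈ -D_mod · Δy = -4.84252 × (-0.0105) = +0.050846 = +5.0846%.

+5.085%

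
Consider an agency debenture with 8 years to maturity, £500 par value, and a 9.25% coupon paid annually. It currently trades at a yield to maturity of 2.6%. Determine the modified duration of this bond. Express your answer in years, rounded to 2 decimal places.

6.21 years

Periodic yield y = 0.026. First find Macaulay duration:
  t   CF        PV=CF/(1+0.026)^t    t·PV
  1        46.25        45.0780        45.0780
  2        46.25        43.9356        87.8713
  3        46.25        42.8223       128.4668
  4        46.25        41.7371       166.9484
  5        46.25        40.6794       203.3972
  6        46.25        39.6486       237.8914
  7        46.25        38.6438       270.5068
  8       546.25       444.8489     3,558.7916
  Σ                    737.3938     4,698.9515
P = 737.3938; Macaulay duration = 4,698.9515 / 737.3938 = 6.37238 years.
Modified duration = D_Mac / (1 + y) = 6.37238 / 1.026 = 6.21089 years.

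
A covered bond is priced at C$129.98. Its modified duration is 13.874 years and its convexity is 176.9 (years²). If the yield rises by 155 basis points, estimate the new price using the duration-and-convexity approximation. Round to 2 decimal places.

Duration effect: -D_mod·Δy = -13.874 × (+0.0155) = -0.215047
Convexity effect: ½·C·(Δy)² = 0.5 × 176.9 × (0.0155)² = +0.0212501125
ΔP/P ≈ -0.215047 + 0.0212501125 = -0.1937968875
New price ≈ 129.98 × (1 - 0.1937968875) = 104.79028056275.

C$104.79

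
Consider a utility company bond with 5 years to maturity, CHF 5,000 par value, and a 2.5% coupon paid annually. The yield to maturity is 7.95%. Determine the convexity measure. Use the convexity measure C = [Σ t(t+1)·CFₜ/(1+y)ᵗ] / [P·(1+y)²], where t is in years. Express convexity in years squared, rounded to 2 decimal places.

With y = 0.0795:
  t   CF        PV=CF/(1+0.0795)^t    t·PV        t(t+1)·PV
  1       125.00       115.7943       115.7943         231.5887
  2       125.00       107.2667       214.5333         643.5999
  3       125.00        99.3670       298.1009       1,192.4037
  4       125.00        92.0491       368.1963       1,840.9815
  5     5,125.00     3,496.0742    17,480.3708     104,882.2248
  Σ                  3,910.5512    18,476.9957     108,790.7986
P = 3,910.5512.
Convexity = Σ t(t+1)·PV / [P·(1+y)²] = 108,790.7986 / (3,910.5512 × 1.165320) = 23.87310.

23.87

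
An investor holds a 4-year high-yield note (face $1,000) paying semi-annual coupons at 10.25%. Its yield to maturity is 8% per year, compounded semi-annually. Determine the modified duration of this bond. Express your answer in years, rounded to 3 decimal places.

3.275 years

Periodic yield y = 0.04. First find Macaulay duration:
  t   CF        PV=CF/(1+0.04)^t    t·PV
  1        51.25        49.2788        49.2788
  2        51.25        47.3835        94.7670
  3        51.25        45.5611       136.6832
  4        51.25        43.8087       175.2349
  5        51.25        42.1238       210.6188
  6        51.25        40.5036       243.0217
  7        51.25        38.9458       272.6205
  8     1,051.25       768.1381     6,145.1046
  Σ                  1,075.7434     7,327.3296
P = 1,075.7434; Macaulay duration = 7,327.3296 / 1,075.7434 = 6.81141 half-year periods = 3.40571 years.
Modified duration = D_Mac / (1 + y) = 3.40571 / 1.04 = 3.27472 years.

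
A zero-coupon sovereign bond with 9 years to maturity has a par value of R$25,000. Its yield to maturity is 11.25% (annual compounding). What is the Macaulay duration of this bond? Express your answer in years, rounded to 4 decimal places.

A zero-coupon bond has a single cash flow at maturity, so its Macaulay duration equals its maturity: 9 years.

9.0000 years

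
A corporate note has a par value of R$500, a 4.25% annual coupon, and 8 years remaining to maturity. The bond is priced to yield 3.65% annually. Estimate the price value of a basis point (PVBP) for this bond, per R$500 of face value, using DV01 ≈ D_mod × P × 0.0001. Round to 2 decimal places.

R$0.35

Periodic yield y = 0.0365.
  t   CF        PV=CF/(1+0.0365)^t    t·PV
  1        21.25        20.5017        20.5017
  2        21.25        19.7797        39.5595
  3        21.25        19.0832        57.2496
  4        21.25        18.4112        73.6447
  5        21.25        17.7628        88.8142
  6        21.25        17.1373       102.8240
  7        21.25        16.5338       115.7369
  8       521.25       391.2836     3,130.2686
  Σ                    520.4934     3,628.5991
P = 520.4934; D_Mac = 6.97146 yrs; D_mod = 6.72596 yrs.
DV01 ≈ 6.72596 × 520.4934 × 0.0001 = 0.350082.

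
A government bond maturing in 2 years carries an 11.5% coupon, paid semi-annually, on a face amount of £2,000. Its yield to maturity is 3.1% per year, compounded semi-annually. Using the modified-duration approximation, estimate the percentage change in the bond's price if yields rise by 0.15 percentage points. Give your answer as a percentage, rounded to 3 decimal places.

-0.274%

Periodic yield y = 0.0155. Modified duration first:
  t   CF        PV=CF/(1+0.0155)^t    t·PV
  1       115.00       113.2447       113.2447
  2       115.00       111.5162       223.0324
  3       115.00       109.8141       329.4423
  4     2,115.00     1,988.7979     7,955.1917
  Σ                  2,323.3729     8,620.9111
P = 2,323.3729; D_Mac = 3.71052 half-year periods = 1.85526 yrs; D_mod = 1.85526/(1+0.0155) = 1.82694 yrs.
ΔP/P ≈ -D_mod · Δy = -1.82694 × (+0.0015) = -0.002740 = -0.2740%.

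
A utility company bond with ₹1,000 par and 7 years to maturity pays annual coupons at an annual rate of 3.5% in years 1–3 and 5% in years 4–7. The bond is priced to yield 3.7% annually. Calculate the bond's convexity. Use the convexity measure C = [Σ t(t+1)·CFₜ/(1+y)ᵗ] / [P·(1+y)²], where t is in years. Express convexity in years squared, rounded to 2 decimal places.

44.87

With y = 0.037:
  t   CF        PV=CF/(1+0.037)^t    t·PV        t(t+1)·PV
  1        35.00        33.7512        33.7512          67.5024
  2        35.00        32.5470        65.0939         195.2818
  3        35.00        31.3857        94.1571         376.6284
  4        50.00        43.2369       172.9478         864.7389
  5        50.00        41.6943       208.4713       1,250.8277
  6        50.00        40.2066       241.2397       1,688.6777
  7     1,050.00       814.2129     5,699.4906      45,595.9251
  Σ                  1,037.0346     6,515.1516      50,039.5818
P = 1,037.0346.
Convexity = Σ t(t+1)·PV / [P·(1+y)²] = 50,039.5818 / (1,037.0346 × 1.075369) = 44.87071.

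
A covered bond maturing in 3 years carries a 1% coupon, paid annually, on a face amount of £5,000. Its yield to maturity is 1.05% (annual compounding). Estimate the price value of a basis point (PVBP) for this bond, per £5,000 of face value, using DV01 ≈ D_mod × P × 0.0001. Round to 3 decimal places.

£1.468

Periodic yield y = 0.0105.
  t   CF        PV=CF/(1+0.0105)^t    t·PV
  1        50.00        49.4805        49.4805
  2        50.00        48.9663        97.9326
  3     5,050.00     4,894.2080    14,682.6241
  Σ                  4,992.6548    14,830.0371
P = 4,992.6548; D_Mac = 2.97037 yrs; D_mod = 2.93951 yrs.
DV01 ≈ 2.93951 × 4,992.6548 × 0.0001 = 1.467594.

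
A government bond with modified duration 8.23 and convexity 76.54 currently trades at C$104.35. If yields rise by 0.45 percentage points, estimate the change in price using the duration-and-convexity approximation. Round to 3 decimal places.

Duration effect: -D_mod·Δy = -8.23 × (+0.0045) = -0.037035
Convexity effect: ½·C·(Δy)² = 0.5 × 76.54 × (0.0045)² = +0.0007749675
ΔP/P ≈ -0.037035 + 0.0007749675 = -0.0362600325
ΔP ≈ 104.35 × (-0.0362600325) = -3.783734391375.

-C$3.784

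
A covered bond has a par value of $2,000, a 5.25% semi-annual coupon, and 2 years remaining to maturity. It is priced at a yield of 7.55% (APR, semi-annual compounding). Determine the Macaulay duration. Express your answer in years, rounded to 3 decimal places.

1.923 years

Periodic yield y = 0.03775. Discount each cash flow and weight by its period:
  t   CF        PV=CF/(1+0.03775)^t    t·PV
  1        52.50        50.5902        50.5902
  2        52.50        48.7499        97.4998
  3        52.50        46.9765       140.9296
  4     2,052.50     1,769.7511     7,079.0045
  Σ                  1,916.0678     7,368.0242
Price P = Σ PV = 1,916.0678.
Macaulay duration = Σ(t·PV) / P = 7,368.0242 / 1,916.0678 = 3.84539 half-year periods.
In years: 3.84539 / 2 = 1.92269 years.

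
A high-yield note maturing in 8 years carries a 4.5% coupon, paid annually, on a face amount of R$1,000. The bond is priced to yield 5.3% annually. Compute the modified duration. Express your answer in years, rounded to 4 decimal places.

Periodic yield y = 0.053. First find Macaulay duration:
  t   CF        PV=CF/(1+0.053)^t    t·PV
  1        45.00        42.7350        42.7350
  2        45.00        40.5841        81.1682
  3        45.00        38.5414       115.6242
  4        45.00        36.6015       146.4060
  5        45.00        34.7593       173.7964
  6        45.00        33.0098       198.0585
  7        45.00        31.3483       219.4381
  8     1,045.00       691.3362     5,530.6899
  Σ                    948.9156     6,507.9163
P = 948.9156; Macaulay duration = 6,507.9163 / 948.9156 = 6.85827 years.
Modified duration = D_Mac / (1 + y) = 6.85827 / 1.053 = 6.51307 years.

6.5131 years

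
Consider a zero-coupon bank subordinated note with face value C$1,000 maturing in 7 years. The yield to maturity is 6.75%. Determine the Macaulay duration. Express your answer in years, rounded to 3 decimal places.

7.000 years

A zero-coupon bond has a single cash flow at maturity, so its Macaulay duration equals its maturity: 7 years.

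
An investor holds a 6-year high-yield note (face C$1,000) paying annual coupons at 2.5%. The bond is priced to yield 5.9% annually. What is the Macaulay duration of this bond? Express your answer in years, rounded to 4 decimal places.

5.6048 years

Periodic yield y = 0.059. Discount each cash flow and weight by its year:
  t   CF        PV=CF/(1+0.059)^t    t·PV
  1        25.00        23.6072        23.6072
  2        25.00        22.2920        44.5839
  3        25.00        21.0500        63.1500
  4        25.00        19.8772        79.5090
  5        25.00        18.7698        93.8491
  6     1,025.00       726.6882     4,360.1292
  Σ                    832.2844     4,664.8283
Price P = Σ PV = 832.2844.
Macaulay duration = Σ(t·PV) / P = 4,664.8283 / 832.2844 = 5.60485 years.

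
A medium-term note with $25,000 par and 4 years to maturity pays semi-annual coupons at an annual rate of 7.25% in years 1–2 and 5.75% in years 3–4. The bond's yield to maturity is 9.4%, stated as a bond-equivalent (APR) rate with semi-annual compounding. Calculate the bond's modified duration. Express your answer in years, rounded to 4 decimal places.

Periodic yield y = 0.047. First find Macaulay duration:
  t   CF        PV=CF/(1+0.047)^t    t·PV
  1       906.25       865.5683       865.5683
  2       906.25       826.7128     1,653.4256
  3       906.25       789.6015     2,368.8046
  4       906.25       754.1562     3,016.6247
  5       718.75       571.2740     2,856.3699
  6       718.75       545.6294     3,273.7764
  7       718.75       521.1360     3,647.9521
  8    25,718.75    17,810.5120   142,484.0957
  Σ                 22,684.5901   160,166.6173
P = 22,684.5901; Macaulay duration = 160,166.6173 / 22,684.5901 = 7.06059 half-year periods = 3.53030 years.
Modified duration = D_Mac / (1 + y) = 3.53030 / 1.047 = 3.37182 years.

3.3718 years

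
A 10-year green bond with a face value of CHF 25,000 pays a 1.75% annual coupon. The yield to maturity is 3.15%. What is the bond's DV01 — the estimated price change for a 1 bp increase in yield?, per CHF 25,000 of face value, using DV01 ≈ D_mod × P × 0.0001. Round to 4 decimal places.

Periodic yield y = 0.0315.
  t   CF        PV=CF/(1+0.0315)^t    t·PV
  1       437.50       424.1396       424.1396
  2       437.50       411.1872       822.3744
  3       437.50       398.6303     1,195.8910
  4       437.50       386.4570     1,545.8278
  5       437.50       374.6553     1,873.2766
  6       437.50       363.2141     2,179.2844
  7       437.50       352.1222     2,464.8555
  8       437.50       341.3691     2,730.9527
  9       437.50       330.9443     2,978.4991
  10   25,437.50    18,654.4352   186,544.3516
  Σ                 22,037.1543   202,759.4529
P = 22,037.1543; D_Mac = 9.20080 yrs; D_mod = 8.91983 yrs.
DV01 ≈ 8.91983 × 22,037.1543 × 0.0001 = 19.656757.

CHF 19.6568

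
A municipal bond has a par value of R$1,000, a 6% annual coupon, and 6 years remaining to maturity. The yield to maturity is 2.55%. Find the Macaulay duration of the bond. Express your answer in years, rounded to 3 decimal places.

5.286 years

Periodic yield y = 0.0255. Discount each cash flow and weight by its year:
  t   CF        PV=CF/(1+0.0255)^t    t·PV
  1        60.00        58.5080        58.5080
  2        60.00        57.0532       114.1064
  3        60.00        55.6345       166.9035
  4        60.00        54.2511       217.0044
  5        60.00        52.9021       264.5105
  6     1,060.00       911.3640     5,468.1841
  Σ                  1,189.7130     6,289.2170
Price P = Σ PV = 1,189.7130.
Macaulay duration = Σ(t·PV) / P = 6,289.2170 / 1,189.7130 = 5.28633 years.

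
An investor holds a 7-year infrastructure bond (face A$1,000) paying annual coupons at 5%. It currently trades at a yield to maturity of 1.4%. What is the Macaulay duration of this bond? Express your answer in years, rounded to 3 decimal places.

Periodic yield y = 0.014. Discount each cash flow and weight by its year:
  t   CF        PV=CF/(1+0.014)^t    t·PV
  1        50.00        49.3097        49.3097
  2        50.00        48.6289        97.2577
  3        50.00        47.9575       143.8724
  4        50.00        47.2953       189.1813
  5        50.00        46.6423       233.2116
  6        50.00        45.9984       275.9901
  7     1,050.00       952.6286     6,668.4002
  Σ                  1,238.4606     7,657.2230
Price P = Σ PV = 1,238.4606.
Macaulay duration = Σ(t·PV) / P = 7,657.2230 / 1,238.4606 = 6.18286 years.

6.183 years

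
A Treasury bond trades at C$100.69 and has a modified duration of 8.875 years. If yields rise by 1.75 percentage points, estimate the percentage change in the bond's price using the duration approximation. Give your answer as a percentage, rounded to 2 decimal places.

Duration approximation: ΔP/P ≈ -D_mod · Δy = -8.875 × (+0.0175) = -0.1553125.
As a percentage: -15.53125%.

-15.53%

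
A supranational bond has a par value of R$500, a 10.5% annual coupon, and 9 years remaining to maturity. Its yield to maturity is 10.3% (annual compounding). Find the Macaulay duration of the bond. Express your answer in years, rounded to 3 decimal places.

6.256 years

Periodic yield y = 0.103. Discount each cash flow and weight by its year:
  t   CF        PV=CF/(1+0.103)^t    t·PV
  1        52.50        47.5975        47.5975
  2        52.50        43.1527        86.3055
  3        52.50        39.1231       117.3692
  4        52.50        35.4697       141.8787
  5        52.50        32.1575       160.7873
  6        52.50        29.1545       174.9273
  7        52.50        26.4320       185.0243
  8        52.50        23.9638       191.7102
  9       552.50       228.6402     2,057.7622
  Σ                    505.6910     3,163.3620
Price P = Σ PV = 505.6910.
Macaulay duration = Σ(t·PV) / P = 3,163.3620 / 505.6910 = 6.25552 years.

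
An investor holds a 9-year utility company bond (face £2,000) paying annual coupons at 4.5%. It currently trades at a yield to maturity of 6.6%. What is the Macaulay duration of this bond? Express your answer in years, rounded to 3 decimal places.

Periodic yield y = 0.066. Discount each cash flow and weight by its year:
  t   CF        PV=CF/(1+0.066)^t    t·PV
  1        90.00        84.4278        84.4278
  2        90.00        79.2005       158.4011
  3        90.00        74.2969       222.8908
  4        90.00        69.6969       278.7877
  5        90.00        65.3817       326.9087
  6        90.00        61.3337       368.0023
  7        90.00        57.5363       402.7542
  8        90.00        53.9740       431.7923
  9     2,090.00     1,175.7946    10,582.1510
  Σ                  1,721.6425    12,856.1159
Price P = Σ PV = 1,721.6425.
Macaulay duration = Σ(t·PV) / P = 12,856.1159 / 1,721.6425 = 7.46735 years.

7.467 years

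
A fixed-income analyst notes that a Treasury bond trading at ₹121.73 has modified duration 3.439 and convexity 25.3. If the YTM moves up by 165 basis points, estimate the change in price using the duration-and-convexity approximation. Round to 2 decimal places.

-₹6.49

Duration effect: -D_mod·Δy = -3.439 × (+0.0165) = -0.0567435
Convexity effect: ½·C·(Δy)² = 0.5 × 25.3 × (0.0165)² = +0.0034439625
ΔP/P ≈ -0.0567435 + 0.0034439625 = -0.0532995375
ΔP ≈ 121.73 × (-0.0532995375) = -6.488152699875.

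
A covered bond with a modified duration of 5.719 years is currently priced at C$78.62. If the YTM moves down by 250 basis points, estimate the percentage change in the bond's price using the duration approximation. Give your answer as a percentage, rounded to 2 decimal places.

Duration approximation: ΔP/P ≈ -D_mod · Δy = -5.719 × (-0.025) = +0.142975.
As a percentage: +14.2975%.

+14.30%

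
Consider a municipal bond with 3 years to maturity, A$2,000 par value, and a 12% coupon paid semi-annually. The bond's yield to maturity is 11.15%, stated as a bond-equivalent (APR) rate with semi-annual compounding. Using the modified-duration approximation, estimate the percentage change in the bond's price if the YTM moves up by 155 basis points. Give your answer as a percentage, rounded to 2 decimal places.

-3.83%

Periodic yield y = 0.05575. Modified duration first:
  t   CF        PV=CF/(1+0.05575)^t    t·PV
  1       120.00       113.6633       113.6633
  2       120.00       107.6612       215.3223
  3       120.00       101.9760       305.9280
  4       120.00        96.5910       386.3642
  5       120.00        91.4905       457.4523
  6     2,120.00     1,530.9793     9,185.8758
  Σ                  2,042.3612    10,664.6059
P = 2,042.3612; D_Mac = 5.22170 half-year periods = 2.61085 yrs; D_mod = 2.61085/(1+0.05575) = 2.47298 yrs.
ΔP/P ≈ -D_mod · Δy = -2.47298 × (+0.0155) = -0.038331 = -3.8331%.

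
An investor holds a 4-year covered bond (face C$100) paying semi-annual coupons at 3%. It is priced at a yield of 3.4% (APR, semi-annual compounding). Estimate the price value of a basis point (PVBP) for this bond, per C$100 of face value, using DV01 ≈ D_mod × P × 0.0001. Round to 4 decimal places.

C$0.0368

Periodic yield y = 0.017.
  t   CF        PV=CF/(1+0.017)^t    t·PV
  1         1.50         1.4749         1.4749
  2         1.50         1.4503         2.9005
  3         1.50         1.4260         4.2781
  4         1.50         1.4022         5.6088
  5         1.50         1.3788         6.8938
  6         1.50         1.3557         8.1342
  7         1.50         1.3330         9.3313
  8       101.50        88.6949       709.5588
  Σ                     98.5158       748.1805
P = 98.5158; D_Mac = 7.59452 half-year periods = 3.79726 yrs; D_mod = 3.73379 yrs.
DV01 ≈ 3.73379 × 98.5158 × 0.0001 = 0.036784.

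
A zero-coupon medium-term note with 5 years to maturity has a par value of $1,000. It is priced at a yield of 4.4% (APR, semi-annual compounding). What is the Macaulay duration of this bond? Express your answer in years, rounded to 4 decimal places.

A zero-coupon bond has a single cash flow at maturity, so its Macaulay duration equals its maturity: 5 years.
(Equivalently: 10 semi-annual periods ÷ 2 = 5 years.)

5.0000 years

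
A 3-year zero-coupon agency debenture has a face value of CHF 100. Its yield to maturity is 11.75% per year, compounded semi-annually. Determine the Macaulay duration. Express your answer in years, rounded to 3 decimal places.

3.000 years

A zero-coupon bond has a single cash flow at maturity, so its Macaulay duration equals its maturity: 3 years.
(Equivalently: 6 semi-annual periods ÷ 2 = 3 years.)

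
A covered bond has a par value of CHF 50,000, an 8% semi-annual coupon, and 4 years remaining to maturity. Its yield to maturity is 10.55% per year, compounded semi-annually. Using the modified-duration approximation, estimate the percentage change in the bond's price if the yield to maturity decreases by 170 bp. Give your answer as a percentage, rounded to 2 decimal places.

+5.61%

Periodic yield y = 0.05275. Modified duration first:
  t   CF        PV=CF/(1+0.05275)^t    t·PV
  1     2,000.00     1,899.7863     1,899.7863
  2     2,000.00     1,804.5939     3,609.1879
  3     2,000.00     1,714.1714     5,142.5142
  4     2,000.00     1,628.2797     6,513.1186
  5     2,000.00     1,546.6917     7,733.4583
  6     2,000.00     1,469.1918     8,815.1508
  7     2,000.00     1,395.5752     9,769.0264
  8    52,000.00    34,466.8301   275,734.6405
  Σ                 45,925.1200   319,216.8830
P = 45,925.1200; D_Mac = 6.95081 half-year periods = 3.47541 yrs; D_mod = 3.47541/(1+0.05275) = 3.30126 yrs.
ΔP/P ≈ -D_mod · Δy = -3.30126 × (-0.017) = +0.056121 = +5.6121%.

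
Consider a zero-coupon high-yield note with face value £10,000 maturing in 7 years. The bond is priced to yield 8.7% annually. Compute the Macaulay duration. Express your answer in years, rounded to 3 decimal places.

A zero-coupon bond has a single cash flow at maturity, so its Macaulay duration equals its maturity: 7 years.

7.000 years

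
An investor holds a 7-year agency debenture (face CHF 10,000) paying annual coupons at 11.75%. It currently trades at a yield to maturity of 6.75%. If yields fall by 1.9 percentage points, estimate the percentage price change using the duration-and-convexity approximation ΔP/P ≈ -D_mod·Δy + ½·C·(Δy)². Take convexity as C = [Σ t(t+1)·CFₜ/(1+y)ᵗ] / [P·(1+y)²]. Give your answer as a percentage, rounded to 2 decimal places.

With y = 0.0675:
  t   CF        PV=CF/(1+0.0675)^t    t·PV        t(t+1)·PV
  1     1,175.00     1,100.7026     1,100.7026       2,201.4052
  2     1,175.00     1,031.1031     2,062.2062       6,186.6187
  3     1,175.00       965.9046     2,897.7137      11,590.8547
  4     1,175.00       904.8286     3,619.3145      18,096.5725
  5     1,175.00       847.6146     4,238.0732      25,428.4391
  6     1,175.00       794.0184     4,764.1104      33,348.7726
  7    11,175.00     7,074.1188    49,518.8313     396,150.6501
  Σ                 12,718.2907    68,200.9518     493,003.3129
P = 12,718.2907; D_Mac = 5.36243 yrs; D_mod = 5.02335 yrs; C = 34.01616.
Duration effect: -5.02335 × (-0.019) = +0.095444
Convexity effect: 0.5 × 34.01616 × (-0.019)² = +0.0061399
ΔP/P ≈ +0.095444 + 0.0061399 = +0.101584 = +10.1584%.

+10.16%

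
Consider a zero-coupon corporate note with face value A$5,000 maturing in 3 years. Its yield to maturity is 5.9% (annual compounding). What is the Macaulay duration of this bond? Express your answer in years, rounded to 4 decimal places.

A zero-coupon bond has a single cash flow at maturity, so its Macaulay duration equals its maturity: 3 years.

3.0000 years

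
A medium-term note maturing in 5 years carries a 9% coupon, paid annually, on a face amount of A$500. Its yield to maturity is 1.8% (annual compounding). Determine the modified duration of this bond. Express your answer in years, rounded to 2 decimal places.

4.28 years

Periodic yield y = 0.018. First find Macaulay duration:
  t   CF        PV=CF/(1+0.018)^t    t·PV
  1        45.00        44.2043        44.2043
  2        45.00        43.4227        86.8454
  3        45.00        42.6549       127.9648
  4        45.00        41.9007       167.6028
  5       545.00       498.4913     2,492.4567
  Σ                    670.6740     2,919.0740
P = 670.6740; Macaulay duration = 2,919.0740 / 670.6740 = 4.35245 years.
Modified duration = D_Mac / (1 + y) = 4.35245 / 1.018 = 4.27549 years.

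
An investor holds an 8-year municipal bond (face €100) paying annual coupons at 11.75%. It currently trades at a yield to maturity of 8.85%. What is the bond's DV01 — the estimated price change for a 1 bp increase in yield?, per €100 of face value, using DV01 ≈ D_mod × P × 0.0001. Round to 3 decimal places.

€0.062

Periodic yield y = 0.0885.
  t   CF        PV=CF/(1+0.0885)^t    t·PV
  1        11.75        10.7947        10.7947
  2        11.75         9.9170        19.8340
  3        11.75         9.1107        27.3322
  4        11.75         8.3700        33.4799
  5        11.75         7.6895        38.4473
  6        11.75         7.0643        42.3856
  7        11.75         6.4899        45.4294
  8       111.75        56.7048       453.6387
  Σ                    116.1408       671.3417
P = 116.1408; D_Mac = 5.78041 yrs; D_mod = 5.31044 yrs.
DV01 ≈ 5.31044 × 116.1408 × 0.0001 = 0.061676.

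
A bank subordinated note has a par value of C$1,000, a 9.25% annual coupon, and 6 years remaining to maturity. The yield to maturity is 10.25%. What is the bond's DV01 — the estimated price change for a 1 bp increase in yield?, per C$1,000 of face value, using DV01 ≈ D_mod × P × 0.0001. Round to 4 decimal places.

Periodic yield y = 0.1025.
  t   CF        PV=CF/(1+0.1025)^t    t·PV
  1        92.50        83.9002        83.9002
  2        92.50        76.1000       152.2000
  3        92.50        69.0249       207.0748
  4        92.50        62.6076       250.4306
  5        92.50        56.7870       283.9349
  6     1,092.50       608.3449     3,650.0693
  Σ                    956.7646     4,627.6097
P = 956.7646; D_Mac = 4.83673 yrs; D_mod = 4.38705 yrs.
DV01 ≈ 4.38705 × 956.7646 × 0.0001 = 0.419738.

C$0.4197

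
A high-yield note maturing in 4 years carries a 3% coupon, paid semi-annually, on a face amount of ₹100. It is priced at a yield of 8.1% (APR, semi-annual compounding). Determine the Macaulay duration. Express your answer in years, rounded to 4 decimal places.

Periodic yield y = 0.0405. Discount each cash flow and weight by its period:
  t   CF        PV=CF/(1+0.0405)^t    t·PV
  1         1.50         1.4416         1.4416
  2         1.50         1.3855         2.7710
  3         1.50         1.3316         3.9947
  4         1.50         1.2797         5.1190
  5         1.50         1.2299         6.1497
  6         1.50         1.1821         7.0923
  7         1.50         1.1360         7.9523
  8       101.50        73.8804       591.0434
  Σ                     82.8669       625.5640
Price P = Σ PV = 82.8669.
Macaulay duration = Σ(t·PV) / P = 625.5640 / 82.8669 = 7.54902 half-year periods.
In years: 7.54902 / 2 = 3.77451 years.

3.7745 years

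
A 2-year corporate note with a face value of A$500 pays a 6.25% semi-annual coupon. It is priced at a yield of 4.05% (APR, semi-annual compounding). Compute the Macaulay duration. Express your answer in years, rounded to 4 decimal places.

1.9130 years

Periodic yield y = 0.02025. Discount each cash flow and weight by its period:
  t   CF        PV=CF/(1+0.02025)^t    t·PV
  1       15.625        15.3149        15.3149
  2       15.625        15.0109        30.0218
  3       15.625        14.7130        44.1389
  4      515.625       475.8911     1,903.5643
  Σ                    520.9298     1,993.0398
Price P = Σ PV = 520.9298.
Macaulay duration = Σ(t·PV) / P = 1,993.0398 / 520.9298 = 3.82593 half-year periods.
In years: 3.82593 / 2 = 1.91296 years.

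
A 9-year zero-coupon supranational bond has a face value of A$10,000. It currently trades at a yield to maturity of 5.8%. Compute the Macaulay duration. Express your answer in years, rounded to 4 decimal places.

9.0000 years

A zero-coupon bond has a single cash flow at maturity, so its Macaulay duration equals its maturity: 9 years.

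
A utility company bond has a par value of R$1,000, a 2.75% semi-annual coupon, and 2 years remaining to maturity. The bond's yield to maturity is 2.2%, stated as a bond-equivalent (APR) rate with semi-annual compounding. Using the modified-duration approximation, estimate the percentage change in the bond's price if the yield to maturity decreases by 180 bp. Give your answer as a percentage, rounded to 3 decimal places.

Periodic yield y = 0.011. Modified duration first:
  t   CF        PV=CF/(1+0.011)^t    t·PV
  1        13.75        13.6004        13.6004
  2        13.75        13.4524        26.9048
  3        13.75        13.3061        39.9182
  4     1,013.75       970.3452     3,881.3806
  Σ                  1,010.7040     3,961.8040
P = 1,010.7040; D_Mac = 3.91985 half-year periods = 1.95992 yrs; D_mod = 1.95992/(1+0.011) = 1.93860 yrs.
ΔP/P ≈ -D_mod · Δy = -1.93860 × (-0.018) = +0.034895 = +3.4895%.

+3.489%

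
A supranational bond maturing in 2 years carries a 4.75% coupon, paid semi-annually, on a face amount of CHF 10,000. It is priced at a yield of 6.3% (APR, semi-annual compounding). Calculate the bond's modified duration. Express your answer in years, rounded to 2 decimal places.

1.87 years

Periodic yield y = 0.0315. First find Macaulay duration:
  t   CF        PV=CF/(1+0.0315)^t    t·PV
  1       237.50       230.2472       230.2472
  2       237.50       223.2159       446.4318
  3       237.50       216.3993       649.1980
  4    10,237.50     9,043.0928    36,172.3710
  Σ                  9,712.9552    37,498.2481
P = 9,712.9552; Macaulay duration = 37,498.2481 / 9,712.9552 = 3.86064 half-year periods = 1.93032 years.
Modified duration = D_Mac / (1 + y) = 1.93032 / 1.0315 = 1.87137 years.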